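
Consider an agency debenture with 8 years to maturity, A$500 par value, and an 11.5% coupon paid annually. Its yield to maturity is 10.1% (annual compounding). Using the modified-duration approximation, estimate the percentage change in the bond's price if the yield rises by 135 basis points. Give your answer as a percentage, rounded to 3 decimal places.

-7.019%

Periodic yield y = 0.101. Modified duration first:
  t   CF        PV=CF/(1+0.101)^t    t·PV
  1        57.50        52.2252        52.2252
  2        57.50        47.4344        94.8688
  3        57.50        43.0830       129.2490
  4        57.50        39.1308       156.5231
  5        57.50        35.5411       177.7057
  6        57.50        32.2808       193.6846
  7        57.50        29.3195       205.2365
  8       557.50       258.1941     2,065.5528
  Σ                    537.2089     3,075.0458
P = 537.2089; D_Mac = 5.72412 yrs; D_mod = 5.72412/(1+0.101) = 5.19901 yrs.
ΔP/P ≈ -D_mod · Δy = -5.19901 × (+0.0135) = -0.070187 = -7.0187%.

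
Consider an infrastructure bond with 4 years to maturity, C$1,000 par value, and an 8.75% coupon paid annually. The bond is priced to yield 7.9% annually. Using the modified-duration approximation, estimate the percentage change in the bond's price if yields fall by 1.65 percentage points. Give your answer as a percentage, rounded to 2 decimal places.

+5.43%

Periodic yield y = 0.079. Modified duration first:
  t   CF        PV=CF/(1+0.079)^t    t·PV
  1        87.50        81.0936        81.0936
  2        87.50        75.1563       150.3125
  3        87.50        69.6536       208.9609
  4     1,087.50       802.3124     3,209.2495
  Σ                  1,028.2159     3,649.6165
P = 1,028.2159; D_Mac = 3.54947 yrs; D_mod = 3.54947/(1+0.079) = 3.28959 yrs.
ΔP/P ≈ -D_mod · Δy = -3.28959 × (-0.0165) = +0.054278 = +5.4278%.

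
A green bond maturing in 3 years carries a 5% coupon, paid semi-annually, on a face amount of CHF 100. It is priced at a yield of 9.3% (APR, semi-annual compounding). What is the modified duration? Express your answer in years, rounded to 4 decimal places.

Periodic yield y = 0.0465. First find Macaulay duration:
  t   CF        PV=CF/(1+0.0465)^t    t·PV
  1         2.50         2.3889         2.3889
  2         2.50         2.2828         4.5655
  3         2.50         2.1813         6.5440
  4         2.50         2.0844         8.3376
  5         2.50         1.9918         9.9590
  6       102.50        78.0348       468.2090
  Σ                     88.9640       500.0040
P = 88.9640; Macaulay duration = 500.0040 / 88.9640 = 5.62029 half-year periods = 2.81015 years.
Modified duration = D_Mac / (1 + y) = 2.81015 / 1.0465 = 2.68528 years.

2.6853 years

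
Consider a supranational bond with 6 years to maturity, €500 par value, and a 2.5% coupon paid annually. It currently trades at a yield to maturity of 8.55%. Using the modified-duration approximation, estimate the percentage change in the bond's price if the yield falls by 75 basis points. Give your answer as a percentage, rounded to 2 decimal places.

+3.85%

Periodic yield y = 0.0855. Modified duration first:
  t   CF        PV=CF/(1+0.0855)^t    t·PV
  1        12.50        11.5154        11.5154
  2        12.50        10.6084        21.2168
  3        12.50         9.7728        29.3185
  4        12.50         9.0031        36.0123
  5        12.50         8.2939        41.4697
  6       512.50       313.2672     1,879.6031
  Σ                    362.4609     2,019.1358
P = 362.4609; D_Mac = 5.57063 yrs; D_mod = 5.57063/(1+0.0855) = 5.13186 yrs.
ΔP/P ≈ -D_mod · Δy = -5.13186 × (-0.0075) = +0.038489 = +3.8489%.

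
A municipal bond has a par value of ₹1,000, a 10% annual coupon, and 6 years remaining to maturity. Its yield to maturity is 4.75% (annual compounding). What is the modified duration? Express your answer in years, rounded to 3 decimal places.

4.713 years

Periodic yield y = 0.0475. First find Macaulay duration:
  t   CF        PV=CF/(1+0.0475)^t    t·PV
  1       100.00        95.4654        95.4654
  2       100.00        91.1364       182.2728
  3       100.00        87.0037       261.0112
  4       100.00        83.0585       332.2338
  5       100.00        79.2921       396.4604
  6     1,100.00       832.6615     4,995.9691
  Σ                  1,268.6176     6,263.4128
P = 1,268.6176; Macaulay duration = 6,263.4128 / 1,268.6176 = 4.93720 years.
Modified duration = D_Mac / (1 + y) = 4.93720 / 1.0475 = 4.71331 years.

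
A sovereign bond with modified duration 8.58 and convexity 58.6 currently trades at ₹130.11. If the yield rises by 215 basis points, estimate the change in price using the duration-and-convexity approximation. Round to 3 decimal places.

Duration effect: -D_mod·Δy = -8.58 × (+0.0215) = -0.184470
Convexity effect: ½·C·(Δy)² = 0.5 × 58.6 × (0.0215)² = +0.013543925
ΔP/P ≈ -0.184470 + 0.013543925 = -0.170926075
ΔP ≈ 130.11 × (-0.170926075) = -22.23919161825.

-₹22.239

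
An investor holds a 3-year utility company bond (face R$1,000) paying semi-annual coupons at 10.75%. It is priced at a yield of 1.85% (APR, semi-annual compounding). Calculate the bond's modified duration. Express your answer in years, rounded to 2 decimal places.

2.66 years

Periodic yield y = 0.00925. First find Macaulay duration:
  t   CF        PV=CF/(1+0.00925)^t    t·PV
  1        53.75        53.2574        53.2574
  2        53.75        52.7693       105.5385
  3        53.75        52.2856       156.8568
  4        53.75        51.8064       207.2256
  5        53.75        51.3316       256.6579
  6     1,053.75       997.1145     5,982.6871
  Σ                  1,258.5647     6,762.2234
P = 1,258.5647; Macaulay duration = 6,762.2234 / 1,258.5647 = 5.37296 half-year periods = 2.68648 years.
Modified duration = D_Mac / (1 + y) = 2.68648 / 1.00925 = 2.66186 years.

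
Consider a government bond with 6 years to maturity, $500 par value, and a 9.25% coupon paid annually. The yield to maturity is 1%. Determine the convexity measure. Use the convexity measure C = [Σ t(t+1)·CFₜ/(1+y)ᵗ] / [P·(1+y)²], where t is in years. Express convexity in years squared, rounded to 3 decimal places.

With y = 0.01:
  t   CF        PV=CF/(1+0.01)^t    t·PV        t(t+1)·PV
  1        46.25        45.7921        45.7921          91.5842
  2        46.25        45.3387        90.6774         272.0322
  3        46.25        44.8898       134.6694         538.6775
  4        46.25        44.4453       177.7814         888.9068
  5        46.25        44.0053       220.0264       1,320.1586
  6       546.25       514.5922     3,087.5533      21,612.8728
  Σ                    739.0634     3,756.4999      24,724.2321
P = 739.0634.
Convexity = Σ t(t+1)·PV / [P·(1+y)²] = 24,724.2321 / (739.0634 × 1.020100) = 32.79430.

32.794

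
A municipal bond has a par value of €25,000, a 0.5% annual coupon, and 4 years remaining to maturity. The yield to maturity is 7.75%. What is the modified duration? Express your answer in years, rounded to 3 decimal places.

Periodic yield y = 0.0775. First find Macaulay duration:
  t   CF        PV=CF/(1+0.0775)^t    t·PV
  1       125.00       116.0093       116.0093
  2       125.00       107.6652       215.3305
  3       125.00        99.9213       299.7640
  4    25,125.00    18,639.6157    74,558.4630
  Σ                 18,963.2116    75,189.5667
P = 18,963.2116; Macaulay duration = 75,189.5667 / 18,963.2116 = 3.96502 years.
Modified duration = D_Mac / (1 + y) = 3.96502 / 1.0775 = 3.67984 years.

3.680 years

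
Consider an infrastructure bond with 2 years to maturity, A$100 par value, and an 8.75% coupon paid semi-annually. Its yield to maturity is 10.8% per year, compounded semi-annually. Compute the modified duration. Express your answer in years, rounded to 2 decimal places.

Periodic yield y = 0.054. First find Macaulay duration:
  t   CF        PV=CF/(1+0.054)^t    t·PV
  1        4.375         4.1509         4.1509
  2        4.375         3.9382         7.8764
  3        4.375         3.7364        11.2093
  4      104.375        84.5734       338.2938
  Σ                     96.3989       361.5303
P = 96.3989; Macaulay duration = 361.5303 / 96.3989 = 3.75036 half-year periods = 1.87518 years.
Modified duration = D_Mac / (1 + y) = 1.87518 / 1.054 = 1.77911 years.

1.78 years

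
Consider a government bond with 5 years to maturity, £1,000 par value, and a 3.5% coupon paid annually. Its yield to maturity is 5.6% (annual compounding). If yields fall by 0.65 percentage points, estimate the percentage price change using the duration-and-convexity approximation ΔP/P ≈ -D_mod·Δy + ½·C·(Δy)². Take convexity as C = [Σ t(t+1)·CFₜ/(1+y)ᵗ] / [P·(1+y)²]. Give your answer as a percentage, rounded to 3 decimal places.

With y = 0.056:
  t   CF        PV=CF/(1+0.056)^t    t·PV        t(t+1)·PV
  1        35.00        33.1439        33.1439          66.2879
  2        35.00        31.3863        62.7726         188.3178
  3        35.00        29.7219        89.1656         356.6626
  4        35.00        28.1457       112.5829         562.9144
  5     1,035.00       788.1716     3,940.8578      23,645.1467
  Σ                    910.5694     4,238.5229      24,819.3294
P = 910.5694; D_Mac = 4.65480 yrs; D_mod = 4.40796 yrs; C = 24.44270.
Duration effect: -4.40796 × (-0.0065) = +0.028652
Convexity effect: 0.5 × 24.44270 × (-0.0065)² = +0.0005164
ΔP/P ≈ +0.028652 + 0.0005164 = +0.029168 = +2.9168%.

+2.917%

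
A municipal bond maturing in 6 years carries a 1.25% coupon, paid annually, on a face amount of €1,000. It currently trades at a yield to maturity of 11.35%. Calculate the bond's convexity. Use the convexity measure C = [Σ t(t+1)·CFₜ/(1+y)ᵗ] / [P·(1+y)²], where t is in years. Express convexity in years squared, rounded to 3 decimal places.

31.987

With y = 0.1135:
  t   CF        PV=CF/(1+0.1135)^t    t·PV        t(t+1)·PV
  1        12.50        11.2259        11.2259          22.4517
  2        12.50        10.0816        20.1632          60.4896
  3        12.50         9.0540        27.1619         108.6477
  4        12.50         8.1311        32.5244         162.6219
  5        12.50         7.3023        36.5114         219.0686
  6     1,012.50       531.1947     3,187.1680      22,310.1759
  Σ                    576.9895     3,314.7548      22,883.4555
P = 576.9895.
Convexity = Σ t(t+1)·PV / [P·(1+y)²] = 22,883.4555 / (576.9895 × 1.239882) = 31.98698.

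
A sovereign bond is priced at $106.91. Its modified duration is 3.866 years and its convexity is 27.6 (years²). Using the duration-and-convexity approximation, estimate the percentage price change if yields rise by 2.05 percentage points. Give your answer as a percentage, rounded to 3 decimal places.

-7.345%

Duration effect: -D_mod·Δy = -3.866 × (+0.0205) = -0.079253
Convexity effect: ½·C·(Δy)² = 0.5 × 27.6 × (0.0205)² = +0.00579945
ΔP/P ≈ -0.079253 + 0.00579945 = -0.07345355
= -7.345355%.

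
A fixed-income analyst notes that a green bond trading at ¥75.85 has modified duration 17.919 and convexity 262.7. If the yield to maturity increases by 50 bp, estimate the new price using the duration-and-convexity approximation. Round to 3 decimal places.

Duration effect: -D_mod·Δy = -17.919 × (+0.005) = -0.089595
Convexity effect: ½·C·(Δy)² = 0.5 × 262.7 × (0.005)² = +0.00328375
ΔP/P ≈ -0.089595 + 0.00328375 = -0.08631125
New price ≈ 75.85 × (1 - 0.08631125) = 69.3032916875.

¥69.303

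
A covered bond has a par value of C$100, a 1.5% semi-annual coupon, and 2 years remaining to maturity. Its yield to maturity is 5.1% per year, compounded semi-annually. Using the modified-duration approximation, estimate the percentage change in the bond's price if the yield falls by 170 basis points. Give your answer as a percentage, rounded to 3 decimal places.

+3.277%

Periodic yield y = 0.0255. Modified duration first:
  t   CF        PV=CF/(1+0.0255)^t    t·PV
  1         0.75         0.7314         0.7314
  2         0.75         0.7132         1.4263
  3         0.75         0.6954         2.0863
  4       100.75        91.0966       364.3866
  Σ                     93.2366       368.6306
P = 93.2366; D_Mac = 3.95371 half-year periods = 1.97686 yrs; D_mod = 1.97686/(1+0.0255) = 1.92770 yrs.
ΔP/P ≈ -D_mod · Δy = -1.92770 × (-0.017) = +0.032771 = +3.2771%.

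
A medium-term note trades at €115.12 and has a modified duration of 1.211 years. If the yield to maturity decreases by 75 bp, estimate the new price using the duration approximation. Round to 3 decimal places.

Duration approximation: ΔP/P ≈ -D_mod · Δy = -1.211 × (-0.0075) = +0.0090825.
New price ≈ 115.12 × (1 + 0.0090825) = 116.1655774.

€116.166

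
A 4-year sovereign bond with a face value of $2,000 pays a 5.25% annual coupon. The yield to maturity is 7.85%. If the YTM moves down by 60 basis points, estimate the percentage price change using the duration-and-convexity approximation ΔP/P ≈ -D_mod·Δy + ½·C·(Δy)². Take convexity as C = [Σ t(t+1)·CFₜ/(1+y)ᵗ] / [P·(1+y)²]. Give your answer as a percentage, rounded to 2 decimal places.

+2.08%

With y = 0.0785:
  t   CF        PV=CF/(1+0.0785)^t    t·PV        t(t+1)·PV
  1       105.00        97.3574        97.3574         194.7149
  2       105.00        90.2712       180.5423         541.6269
  3       105.00        83.7007       251.1020       1,004.4078
  4     2,105.00     1,555.8635     6,223.4541      31,117.2707
  Σ                  1,827.1928     6,752.4559      32,858.0204
P = 1,827.1928; D_Mac = 3.69554 yrs; D_mod = 3.42655 yrs; C = 15.46026.
Duration effect: -3.42655 × (-0.006) = +0.020559
Convexity effect: 0.5 × 15.46026 × (-0.006)² = +0.0002783
ΔP/P ≈ +0.020559 + 0.0002783 = +0.020838 = +2.0838%.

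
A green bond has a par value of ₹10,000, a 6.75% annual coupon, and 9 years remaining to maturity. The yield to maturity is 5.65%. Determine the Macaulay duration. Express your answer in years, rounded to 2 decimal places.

Periodic yield y = 0.0565. Discount each cash flow and weight by its year:
  t   CF        PV=CF/(1+0.0565)^t    t·PV
  1       675.00       638.9020       638.9020
  2       675.00       604.7345     1,209.4691
  3       675.00       572.3943     1,717.1828
  4       675.00       541.7835     2,167.1340
  5       675.00       512.8097     2,564.0487
  6       675.00       485.3855     2,912.3128
  7       675.00       459.4278     3,215.9945
  8       675.00       434.8583     3,478.8664
  9    10,675.00     6,509.4212    58,584.7904
  Σ                 10,759.7168    76,488.7007
Price P = Σ PV = 10,759.7168.
Macaulay duration = Σ(t·PV) / P = 76,488.7007 / 10,759.7168 = 7.10880 years.

7.11 years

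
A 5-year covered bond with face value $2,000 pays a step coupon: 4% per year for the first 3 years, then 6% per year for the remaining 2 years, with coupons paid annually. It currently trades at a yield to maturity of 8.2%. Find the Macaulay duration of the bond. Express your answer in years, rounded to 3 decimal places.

4.585 years

Periodic yield y = 0.082. Discount each cash flow and weight by its year:
  t   CF        PV=CF/(1+0.082)^t    t·PV
  1        80.00        73.9372        73.9372
  2        80.00        68.3338       136.6676
  3        80.00        63.1551       189.4652
  4       120.00        87.5532       350.2129
  5     2,120.00     1,429.5507     7,147.7534
  Σ                  1,722.5299     7,898.0363
Price P = Σ PV = 1,722.5299.
Macaulay duration = Σ(t·PV) / P = 7,898.0363 / 1,722.5299 = 4.58514 years.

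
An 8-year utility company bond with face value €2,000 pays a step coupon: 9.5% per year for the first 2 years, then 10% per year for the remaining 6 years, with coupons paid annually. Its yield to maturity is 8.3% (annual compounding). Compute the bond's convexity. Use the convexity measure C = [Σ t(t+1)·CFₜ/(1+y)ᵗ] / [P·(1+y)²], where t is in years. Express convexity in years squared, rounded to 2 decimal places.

With y = 0.083:
  t   CF        PV=CF/(1+0.083)^t    t·PV        t(t+1)·PV
  1       190.00       175.4386       175.4386         350.8772
  2       190.00       161.9932       323.9863         971.9590
  3       200.00       157.4507       472.3521       1,889.4085
  4       200.00       145.3839       581.5354       2,907.6770
  5       200.00       134.2418       671.2089       4,027.2535
  6       200.00       123.9536       743.7218       5,206.0525
  7       200.00       114.4540       801.1777       6,409.4214
  8     2,200.00     1,162.5055     9,300.0442      83,700.3982
  Σ                  2,175.4212    13,069.4651     105,463.0474
P = 2,175.4212.
Convexity = Σ t(t+1)·PV / [P·(1+y)²] = 105,463.0474 / (2,175.4212 × 1.172889) = 41.33330.

41.33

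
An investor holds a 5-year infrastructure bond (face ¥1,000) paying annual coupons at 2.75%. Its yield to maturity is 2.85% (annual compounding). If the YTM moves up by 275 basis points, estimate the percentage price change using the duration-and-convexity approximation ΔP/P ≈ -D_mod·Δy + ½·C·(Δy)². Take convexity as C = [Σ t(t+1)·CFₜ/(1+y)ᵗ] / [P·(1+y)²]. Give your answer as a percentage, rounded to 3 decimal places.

With y = 0.0285:
  t   CF        PV=CF/(1+0.0285)^t    t·PV        t(t+1)·PV
  1        27.50        26.7380        26.7380          53.4759
  2        27.50        25.9971        51.9941         155.9823
  3        27.50        25.2767        75.8300         303.3200
  4        27.50        24.5762        98.3050         491.5249
  5     1,027.50       892.8127     4,464.0634      26,784.3804
  Σ                    995.4006     4,716.9305      27,788.6836
P = 995.4006; D_Mac = 4.73873 yrs; D_mod = 4.60741 yrs; C = 26.39134.
Duration effect: -4.60741 × (+0.0275) = -0.126704
Convexity effect: 0.5 × 26.39134 × (0.0275)² = +0.0099792
ΔP/P ≈ -0.126704 + 0.0099792 = -0.116725 = -11.6725%.

-11.672%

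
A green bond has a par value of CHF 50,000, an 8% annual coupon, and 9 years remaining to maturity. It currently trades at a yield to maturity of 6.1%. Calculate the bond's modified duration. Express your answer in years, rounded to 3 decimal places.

Periodic yield y = 0.061. First find Macaulay duration:
  t   CF        PV=CF/(1+0.061)^t    t·PV
  1     4,000.00     3,770.0283     3,770.0283
  2     4,000.00     3,553.2783     7,106.5566
  3     4,000.00     3,348.9899    10,046.9697
  4     4,000.00     3,156.4467    12,625.7867
  5     4,000.00     2,974.9733    14,874.8665
  6     4,000.00     2,803.9334    16,823.6002
  7     4,000.00     2,642.7270    18,499.0891
  8     4,000.00     2,490.7889    19,926.3111
  9    54,000.00    31,692.4128   285,231.7156
  Σ                 56,433.5786   388,904.9238
P = 56,433.5786; Macaulay duration = 388,904.9238 / 56,433.5786 = 6.89137 years.
Modified duration = D_Mac / (1 + y) = 6.89137 / 1.061 = 6.49517 years.

6.495 years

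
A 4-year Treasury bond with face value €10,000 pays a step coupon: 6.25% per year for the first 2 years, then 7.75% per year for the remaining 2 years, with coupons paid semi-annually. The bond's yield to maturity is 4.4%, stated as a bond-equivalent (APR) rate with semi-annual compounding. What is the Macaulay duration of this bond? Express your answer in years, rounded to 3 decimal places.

Periodic yield y = 0.022. Discount each cash flow and weight by its period:
  t   CF        PV=CF/(1+0.022)^t    t·PV
  1       312.50       305.7730       305.7730
  2       312.50       299.1908       598.3816
  3       312.50       292.7503       878.2509
  4       312.50       286.4484     1,145.7937
  5       387.50       347.5499     1,737.7497
  6       387.50       340.0684     2,040.4107
  7       387.50       332.7480     2,329.2359
  8    10,387.50     8,727.7816    69,822.2528
  Σ                 10,932.3105    78,857.8483
Price P = Σ PV = 10,932.3105.
Macaulay duration = Σ(t·PV) / P = 78,857.8483 / 10,932.3105 = 7.21328 half-year periods.
In years: 7.21328 / 2 = 3.60664 years.

3.607 years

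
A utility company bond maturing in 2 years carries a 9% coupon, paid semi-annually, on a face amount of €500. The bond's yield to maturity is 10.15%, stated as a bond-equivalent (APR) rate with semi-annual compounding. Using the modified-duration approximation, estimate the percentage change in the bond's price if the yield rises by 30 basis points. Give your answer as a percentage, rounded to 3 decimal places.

-0.535%

Periodic yield y = 0.05075. Modified duration first:
  t   CF        PV=CF/(1+0.05075)^t    t·PV
  1        22.50        21.4133        21.4133
  2        22.50        20.3790        40.7581
  3        22.50        19.3948        58.1843
  4       522.50       428.6361     1,714.5442
  Σ                    489.8231     1,834.8998
P = 489.8231; D_Mac = 3.74605 half-year periods = 1.87302 yrs; D_mod = 1.87302/(1+0.05075) = 1.78256 yrs.
ΔP/P ≈ -D_mod · Δy = -1.78256 × (+0.003) = -0.005348 = -0.5348%.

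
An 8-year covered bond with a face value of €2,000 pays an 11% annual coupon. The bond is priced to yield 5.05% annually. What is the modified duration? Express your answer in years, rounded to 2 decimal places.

5.78 years

Periodic yield y = 0.0505. First find Macaulay duration:
  t   CF        PV=CF/(1+0.0505)^t    t·PV
  1       220.00       209.4241       209.4241
  2       220.00       199.3566       398.7132
  3       220.00       189.7730       569.3191
  4       220.00       180.6502       722.6008
  5       220.00       171.9659       859.8296
  6       220.00       163.6991       982.1947
  7       220.00       155.8297     1,090.8080
  8     2,220.00     1,496.8715    11,974.9720
  Σ                  2,767.5702    16,807.8615
P = 2,767.5702; Macaulay duration = 16,807.8615 / 2,767.5702 = 6.07315 years.
Modified duration = D_Mac / (1 + y) = 6.07315 / 1.0505 = 5.78120 years.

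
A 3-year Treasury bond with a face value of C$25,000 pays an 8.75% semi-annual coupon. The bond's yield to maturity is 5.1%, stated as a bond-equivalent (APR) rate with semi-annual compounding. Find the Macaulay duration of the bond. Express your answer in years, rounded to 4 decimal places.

2.7187 years

Periodic yield y = 0.0255. Discount each cash flow and weight by its period:
  t   CF        PV=CF/(1+0.0255)^t    t·PV
  1     1,093.75     1,066.5529     1,066.5529
  2     1,093.75     1,040.0321     2,080.0642
  3     1,093.75     1,014.1707     3,042.5122
  4     1,093.75       988.9524     3,955.8098
  5     1,093.75       964.3612     4,821.8062
  6    26,093.75    22,434.8158   134,608.8951
  Σ                 27,508.8852   149,575.6402
Price P = Σ PV = 27,508.8852.
Macaulay duration = Σ(t·PV) / P = 149,575.6402 / 27,508.8852 = 5.43736 half-year periods.
In years: 5.43736 / 2 = 2.71868 years.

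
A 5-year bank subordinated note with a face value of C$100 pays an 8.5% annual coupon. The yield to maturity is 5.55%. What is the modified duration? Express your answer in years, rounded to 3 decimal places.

4.094 years

Periodic yield y = 0.0555. First find Macaulay duration:
  t   CF        PV=CF/(1+0.0555)^t    t·PV
  1         8.50         8.0531         8.0531
  2         8.50         7.6296        15.2592
  3         8.50         7.2284        21.6853
  4         8.50         6.8484        27.3934
  5       108.50        82.8206       414.1032
  Σ                    112.5801       486.4942
P = 112.5801; Macaulay duration = 486.4942 / 112.5801 = 4.32132 years.
Modified duration = D_Mac / (1 + y) = 4.32132 / 1.0555 = 4.09409 years.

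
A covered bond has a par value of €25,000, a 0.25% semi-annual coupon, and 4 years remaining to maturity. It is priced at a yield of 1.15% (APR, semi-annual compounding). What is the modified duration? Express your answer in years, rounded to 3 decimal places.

3.959 years

Periodic yield y = 0.00575. First find Macaulay duration:
  t   CF        PV=CF/(1+0.00575)^t    t·PV
  1        31.25        31.0713        31.0713
  2        31.25        30.8937        61.7874
  3        31.25        30.7171        92.1512
  4        31.25        30.5415       122.1659
  5        31.25        30.3669       151.8343
  6        31.25        30.1932       181.1595
  7        31.25        30.0206       210.1444
  8    25,031.25    23,909.0438   191,272.3505
  Σ                 24,122.8481   192,122.6644
P = 24,122.8481; Macaulay duration = 192,122.6644 / 24,122.8481 = 7.96434 half-year periods = 3.98217 years.
Modified duration = D_Mac / (1 + y) = 3.98217 / 1.00575 = 3.95941 years.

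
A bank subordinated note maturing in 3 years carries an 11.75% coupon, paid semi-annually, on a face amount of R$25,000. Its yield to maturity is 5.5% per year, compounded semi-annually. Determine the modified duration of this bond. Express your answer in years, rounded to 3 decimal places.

2.576 years

Periodic yield y = 0.0275. First find Macaulay duration:
  t   CF        PV=CF/(1+0.0275)^t    t·PV
  1     1,468.75     1,429.4404     1,429.4404
  2     1,468.75     1,391.1829     2,782.3657
  3     1,468.75     1,353.9493     4,061.8478
  4     1,468.75     1,317.7122     5,270.8487
  5     1,468.75     1,282.4449     6,412.2247
  6    26,468.75    22,492.7444   134,956.4666
  Σ                 29,267.4740   154,913.1938
P = 29,267.4740; Macaulay duration = 154,913.1938 / 29,267.4740 = 5.29302 half-year periods = 2.64651 years.
Modified duration = D_Mac / (1 + y) = 2.64651 / 1.0275 = 2.57568 years.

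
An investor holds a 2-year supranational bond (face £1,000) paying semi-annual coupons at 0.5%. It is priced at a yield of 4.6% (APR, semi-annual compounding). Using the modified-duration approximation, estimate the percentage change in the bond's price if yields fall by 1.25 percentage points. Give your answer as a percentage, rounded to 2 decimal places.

+2.43%

Periodic yield y = 0.023. Modified duration first:
  t   CF        PV=CF/(1+0.023)^t    t·PV
  1         2.50         2.4438         2.4438
  2         2.50         2.3888         4.7777
  3         2.50         2.3351         7.0054
  4     1,002.50       915.3387     3,661.3550
  Σ                    922.5065     3,675.5819
P = 922.5065; D_Mac = 3.98434 half-year periods = 1.99217 yrs; D_mod = 1.99217/(1+0.023) = 1.94738 yrs.
ΔP/P ≈ -D_mod · Δy = -1.94738 × (-0.0125) = +0.024342 = +2.4342%.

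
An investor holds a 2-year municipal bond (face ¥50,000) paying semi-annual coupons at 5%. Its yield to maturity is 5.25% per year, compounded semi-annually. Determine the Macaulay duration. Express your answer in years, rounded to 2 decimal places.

Periodic yield y = 0.02625. Discount each cash flow and weight by its period:
  t   CF        PV=CF/(1+0.02625)^t    t·PV
  1     1,250.00     1,218.0268     1,218.0268
  2     1,250.00     1,186.8714     2,373.7428
  3     1,250.00     1,156.5130     3,469.5389
  4    51,250.00    46,204.1717   184,816.6869
  Σ                 49,765.5829   191,877.9954
Price P = Σ PV = 49,765.5829.
Macaulay duration = Σ(t·PV) / P = 191,877.9954 / 49,765.5829 = 3.85564 half-year periods.
In years: 3.85564 / 2 = 1.92782 years.

1.93 years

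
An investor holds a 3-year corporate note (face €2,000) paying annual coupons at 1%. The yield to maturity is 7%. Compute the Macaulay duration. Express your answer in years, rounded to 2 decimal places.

Periodic yield y = 0.07. Discount each cash flow and weight by its year:
  t   CF        PV=CF/(1+0.07)^t    t·PV
  1        20.00        18.6916        18.6916
  2        20.00        17.4688        34.9375
  3     2,020.00     1,648.9217     4,946.7651
  Σ                  1,685.0821     5,000.3943
Price P = Σ PV = 1,685.0821.
Macaulay duration = Σ(t·PV) / P = 5,000.3943 / 1,685.0821 = 2.96745 years.

2.97 years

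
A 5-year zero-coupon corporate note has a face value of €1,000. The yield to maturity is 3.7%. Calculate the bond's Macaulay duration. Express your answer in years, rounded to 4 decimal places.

5.0000 years

A zero-coupon bond has a single cash flow at maturity, so its Macaulay duration equals its maturity: 5 years.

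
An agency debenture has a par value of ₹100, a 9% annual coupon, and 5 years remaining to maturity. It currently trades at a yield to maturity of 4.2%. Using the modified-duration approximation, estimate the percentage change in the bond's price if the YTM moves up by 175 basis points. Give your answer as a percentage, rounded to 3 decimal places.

-7.248%

Periodic yield y = 0.042. Modified duration first:
  t   CF        PV=CF/(1+0.042)^t    t·PV
  1         9.00         8.6372         8.6372
  2         9.00         8.2891        16.5782
  3         9.00         7.9550        23.8650
  4         9.00         7.6343        30.5374
  5       109.00        88.7336       443.6678
  Σ                    121.2492       523.2855
P = 121.2492; D_Mac = 4.31578 yrs; D_mod = 4.31578/(1+0.042) = 4.14183 yrs.
ΔP/P ≈ -D_mod · Δy = -4.14183 × (+0.0175) = -0.072482 = -7.2482%.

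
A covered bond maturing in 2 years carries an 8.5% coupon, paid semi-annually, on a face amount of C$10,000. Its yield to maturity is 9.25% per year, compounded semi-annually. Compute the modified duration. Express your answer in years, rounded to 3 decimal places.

1.797 years

Periodic yield y = 0.04625. First find Macaulay duration:
  t   CF        PV=CF/(1+0.04625)^t    t·PV
  1       425.00       406.2127       406.2127
  2       425.00       388.2558       776.5117
  3       425.00       371.0928     1,113.2784
  4    10,425.00     8,700.2990    34,801.1961
  Σ                  9,865.8603    37,097.1988
P = 9,865.8603; Macaulay duration = 37,097.1988 / 9,865.8603 = 3.76016 half-year periods = 1.88008 years.
Modified duration = D_Mac / (1 + y) = 1.88008 / 1.04625 = 1.79697 years.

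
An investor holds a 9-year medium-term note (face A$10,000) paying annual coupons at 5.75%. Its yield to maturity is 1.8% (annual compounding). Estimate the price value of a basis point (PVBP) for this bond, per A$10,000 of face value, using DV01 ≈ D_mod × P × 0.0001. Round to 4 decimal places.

A$9.8015

Periodic yield y = 0.018.
  t   CF        PV=CF/(1+0.018)^t    t·PV
  1       575.00       564.8330       564.8330
  2       575.00       554.8458     1,109.6916
  3       575.00       545.0351     1,635.1054
  4       575.00       535.3980     2,141.5919
  5       575.00       525.9312     2,629.6561
  6       575.00       516.6319     3,099.7911
  7       575.00       507.4969     3,552.4783
  8       575.00       498.5235     3,988.1879
  9    10,575.00     9,006.3822    81,057.4400
  Σ                 13,255.0776    99,778.7754
P = 13,255.0776; D_Mac = 7.52759 yrs; D_mod = 7.39449 yrs.
DV01 ≈ 7.39449 × 13,255.0776 × 0.0001 = 9.801451.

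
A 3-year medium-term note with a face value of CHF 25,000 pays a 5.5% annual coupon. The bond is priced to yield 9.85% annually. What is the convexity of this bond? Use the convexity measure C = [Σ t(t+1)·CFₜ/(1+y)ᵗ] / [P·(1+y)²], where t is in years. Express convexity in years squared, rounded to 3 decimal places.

With y = 0.0985:
  t   CF        PV=CF/(1+0.0985)^t    t·PV        t(t+1)·PV
  1     1,375.00     1,251.7069     1,251.7069       2,503.4137
  2     1,375.00     1,139.4692     2,278.9383       6,836.8150
  3    26,375.00    19,897.2146    59,691.6439     238,766.5755
  Σ                 22,288.3907    63,222.2891     248,106.8042
P = 22,288.3907.
Convexity = Σ t(t+1)·PV / [P·(1+y)²] = 248,106.8042 / (22,288.3907 × 1.206702) = 9.22486.

9.225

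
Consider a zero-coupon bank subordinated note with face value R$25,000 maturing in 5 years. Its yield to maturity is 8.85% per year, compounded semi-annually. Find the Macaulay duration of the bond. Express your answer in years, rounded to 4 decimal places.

A zero-coupon bond has a single cash flow at maturity, so its Macaulay duration equals its maturity: 5 years.
(Equivalently: 10 semi-annual periods ÷ 2 = 5 years.)

5.0000 years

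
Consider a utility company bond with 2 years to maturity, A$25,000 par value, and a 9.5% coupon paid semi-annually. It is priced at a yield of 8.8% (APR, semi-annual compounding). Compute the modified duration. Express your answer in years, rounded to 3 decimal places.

1.790 years

Periodic yield y = 0.044. First find Macaulay duration:
  t   CF        PV=CF/(1+0.044)^t    t·PV
  1     1,187.50     1,137.4521     1,137.4521
  2     1,187.50     1,089.5135     2,179.0270
  3     1,187.50     1,043.5953     3,130.7860
  4    26,187.50    22,044.0834    88,176.3336
  Σ                 25,314.6443    94,623.5987
P = 25,314.6443; Macaulay duration = 94,623.5987 / 25,314.6443 = 3.73790 half-year periods = 1.86895 years.
Modified duration = D_Mac / (1 + y) = 1.86895 / 1.044 = 1.79018 years.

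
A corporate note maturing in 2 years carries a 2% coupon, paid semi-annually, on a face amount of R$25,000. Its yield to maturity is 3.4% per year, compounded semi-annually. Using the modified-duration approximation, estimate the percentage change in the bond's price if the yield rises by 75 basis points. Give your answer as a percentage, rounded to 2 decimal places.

Periodic yield y = 0.017. Modified duration first:
  t   CF        PV=CF/(1+0.017)^t    t·PV
  1       250.00       245.8210       245.8210
  2       250.00       241.7119       483.4239
  3       250.00       237.6715       713.0146
  4    25,250.00    23,603.5633    94,414.2532
  Σ                 24,328.7678    95,856.5126
P = 24,328.7678; D_Mac = 3.94005 half-year periods = 1.97002 yrs; D_mod = 1.97002/(1+0.017) = 1.93709 yrs.
ΔP/P ≈ -D_mod · Δy = -1.93709 × (+0.0075) = -0.014528 = -1.4528%.

-1.45%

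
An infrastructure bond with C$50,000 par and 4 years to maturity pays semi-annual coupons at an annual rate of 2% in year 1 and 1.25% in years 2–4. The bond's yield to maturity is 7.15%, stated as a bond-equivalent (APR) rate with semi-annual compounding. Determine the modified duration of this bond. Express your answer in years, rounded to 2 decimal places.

Periodic yield y = 0.03575. First find Macaulay duration:
  t   CF        PV=CF/(1+0.03575)^t    t·PV
  1       500.00       482.7420       482.7420
  2       500.00       466.0796       932.1593
  3       312.50       281.2452       843.7357
  4       312.50       271.5378     1,086.1511
  5       312.50       262.1654     1,310.8268
  6       312.50       253.1164     1,518.6987
  7       312.50       244.3799     1,710.6591
  8    50,312.50    37,987.1194   303,896.9553
  Σ                 40,248.3857   311,781.9280
P = 40,248.3857; Macaulay duration = 311,781.9280 / 40,248.3857 = 7.74645 half-year periods = 3.87322 years.
Modified duration = D_Mac / (1 + y) = 3.87322 / 1.03575 = 3.73953 years.

3.74 years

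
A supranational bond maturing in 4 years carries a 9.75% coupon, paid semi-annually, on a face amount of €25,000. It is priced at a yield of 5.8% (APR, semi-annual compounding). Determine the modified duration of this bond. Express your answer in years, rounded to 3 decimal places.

Periodic yield y = 0.029. First find Macaulay duration:
  t   CF        PV=CF/(1+0.029)^t    t·PV
  1     1,218.75     1,184.4023     1,184.4023
  2     1,218.75     1,151.0227     2,302.0453
  3     1,218.75     1,118.5837     3,355.7512
  4     1,218.75     1,087.0590     4,348.2361
  5     1,218.75     1,056.4228     5,282.1139
  6     1,218.75     1,026.6499     6,159.8996
  7     1,218.75       997.7162     6,984.0131
  8    26,218.75    20,858.7839   166,870.2711
  Σ                 28,480.6405   196,486.7326
P = 28,480.6405; Macaulay duration = 196,486.7326 / 28,480.6405 = 6.89896 half-year periods = 3.44948 years.
Modified duration = D_Mac / (1 + y) = 3.44948 / 1.029 = 3.35226 years.

3.352 years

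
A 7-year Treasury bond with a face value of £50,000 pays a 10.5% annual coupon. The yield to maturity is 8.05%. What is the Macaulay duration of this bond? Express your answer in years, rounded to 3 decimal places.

Periodic yield y = 0.0805. Discount each cash flow and weight by its year:
  t   CF        PV=CF/(1+0.0805)^t    t·PV
  1     5,250.00     4,858.8616     4,858.8616
  2     5,250.00     4,496.8641     8,993.7282
  3     5,250.00     4,161.8363    12,485.5088
  4     5,250.00     3,851.7689    15,407.0755
  5     5,250.00     3,564.8023    17,824.0114
  6     5,250.00     3,299.2154    19,795.2926
  7    55,250.00    32,133.5630   224,934.9413
  Σ                 56,366.9116   304,299.4194
Price P = Σ PV = 56,366.9116.
Macaulay duration = Σ(t·PV) / P = 304,299.4194 / 56,366.9116 = 5.39855 years.

5.399 years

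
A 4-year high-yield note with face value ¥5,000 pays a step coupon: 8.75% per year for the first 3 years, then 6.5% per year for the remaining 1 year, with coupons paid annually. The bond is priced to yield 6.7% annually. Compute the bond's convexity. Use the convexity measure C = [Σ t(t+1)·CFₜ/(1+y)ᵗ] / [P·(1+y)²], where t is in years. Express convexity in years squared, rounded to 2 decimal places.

With y = 0.067:
  t   CF        PV=CF/(1+0.067)^t    t·PV        t(t+1)·PV
  1       437.50       410.0281       410.0281         820.0562
  2       437.50       384.2813       768.5625       2,305.6876
  3       437.50       360.1511     1,080.4534       4,321.8137
  4     5,325.00     4,108.2980    16,433.1919      82,165.9593
  Σ                  5,262.7585    18,692.2360      89,613.5169
P = 5,262.7585.
Convexity = Σ t(t+1)·PV / [P·(1+y)²] = 89,613.5169 / (5,262.7585 × 1.138489) = 14.95654.

14.96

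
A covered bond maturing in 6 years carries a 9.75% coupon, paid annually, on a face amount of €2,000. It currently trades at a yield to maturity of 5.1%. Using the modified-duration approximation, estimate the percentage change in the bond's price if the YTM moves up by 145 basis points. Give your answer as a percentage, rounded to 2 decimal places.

Periodic yield y = 0.051. Modified duration first:
  t   CF        PV=CF/(1+0.051)^t    t·PV
  1       195.00       185.5376       185.5376
  2       195.00       176.5343       353.0687
  3       195.00       167.9680       503.9039
  4       195.00       159.8173       639.2691
  5       195.00       152.0621       760.3106
  6     2,195.00     1,628.6142     9,771.6855
  Σ                  2,470.5335    12,213.7753
P = 2,470.5335; D_Mac = 4.94378 yrs; D_mod = 4.94378/(1+0.051) = 4.70388 yrs.
ΔP/P ≈ -D_mod · Δy = -4.70388 × (+0.0145) = -0.068206 = -6.8206%.

-6.82%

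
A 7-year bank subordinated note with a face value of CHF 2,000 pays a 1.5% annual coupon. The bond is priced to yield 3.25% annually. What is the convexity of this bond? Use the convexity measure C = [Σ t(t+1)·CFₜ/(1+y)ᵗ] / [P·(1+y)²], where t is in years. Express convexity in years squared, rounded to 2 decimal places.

49.30

With y = 0.0325:
  t   CF        PV=CF/(1+0.0325)^t    t·PV        t(t+1)·PV
  1        30.00        29.0557        29.0557          58.1114
  2        30.00        28.1411        56.2822         168.8466
  3        30.00        27.2553        81.7659         327.0637
  4        30.00        26.3974       105.5896         527.9478
  5        30.00        25.5665       127.8324         766.9944
  6        30.00        24.7617       148.5703       1,039.9924
  7     2,030.00     1,622.8023    11,359.6161      90,876.9290
  Σ                  1,783.9800    11,908.7123      93,765.8854
P = 1,783.9800.
Convexity = Σ t(t+1)·PV / [P·(1+y)²] = 93,765.8854 / (1,783.9800 × 1.066056) = 49.30316.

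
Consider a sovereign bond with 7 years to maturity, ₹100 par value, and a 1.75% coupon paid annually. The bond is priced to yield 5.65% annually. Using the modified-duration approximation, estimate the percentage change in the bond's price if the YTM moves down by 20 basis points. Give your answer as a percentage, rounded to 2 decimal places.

+1.25%

Periodic yield y = 0.0565. Modified duration first:
  t   CF        PV=CF/(1+0.0565)^t    t·PV
  1         1.75         1.6564         1.6564
  2         1.75         1.5678         3.1357
  3         1.75         1.4840         4.4520
  4         1.75         1.4046         5.6185
  5         1.75         1.3295         6.6475
  6         1.75         1.2584         7.5504
  7       101.75        69.2545       484.7814
  Σ                     77.9553       513.8419
P = 77.9553; D_Mac = 6.59150 yrs; D_mod = 6.59150/(1+0.0565) = 6.23899 yrs.
ΔP/P ≈ -D_mod · Δy = -6.23899 × (-0.002) = +0.012478 = +1.2478%.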